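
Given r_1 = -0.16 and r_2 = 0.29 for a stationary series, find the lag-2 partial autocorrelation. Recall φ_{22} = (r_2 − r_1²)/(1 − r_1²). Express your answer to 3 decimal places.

0.271

φ_{22} = (r_2 − r_1²) / (1 − r_1²)
r_1² = (-0.16)² = 0.0256
Numerator = 0.29 − 0.0256 = 0.2644; denominator = 1 − 0.0256 = 0.9744
φ_{22} = 0.2644 / 0.9744 = 0.271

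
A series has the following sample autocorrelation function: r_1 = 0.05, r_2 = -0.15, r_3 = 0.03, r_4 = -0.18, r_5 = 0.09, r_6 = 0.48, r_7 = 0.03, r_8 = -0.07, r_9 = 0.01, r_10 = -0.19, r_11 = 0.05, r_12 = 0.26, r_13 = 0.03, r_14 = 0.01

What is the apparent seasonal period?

The largest autocorrelation is r_6 = 0.48, with a weaker echo at lag 12 (0.26); the remaining lags stay at or below 0.09.
The dominant spike at lag 6 indicates a seasonal period of 6.

6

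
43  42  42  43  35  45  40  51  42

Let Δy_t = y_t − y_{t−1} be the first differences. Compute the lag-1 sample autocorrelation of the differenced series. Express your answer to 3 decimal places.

First differences Δy: -1, 0, 1, -8, 10, -5, 11, -9
Mean of differences = -0.1250
Numerator Σ(Δy_t−Δȳ)(Δy_{t+1}−Δȳ) = -290.8906
Denominator Σ(Δy_t−Δȳ)² = 392.8750
r_1(Δy) = -290.8906 / 392.8750 = -0.740

-0.740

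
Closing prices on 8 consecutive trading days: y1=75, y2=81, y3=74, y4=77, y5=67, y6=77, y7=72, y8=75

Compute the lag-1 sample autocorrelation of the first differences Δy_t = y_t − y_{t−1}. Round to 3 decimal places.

First differences Δy: 6, -7, 3, -10, 10, -5, 3
Mean of differences = 0.0000
Numerator Σ(Δy_t−Δȳ)(Δy_{t+1}−Δȳ) = -258.0000
Denominator Σ(Δy_t−Δȳ)² = 328.0000
r_1(Δy) = -258.0000 / 328.0000 = -0.787

-0.787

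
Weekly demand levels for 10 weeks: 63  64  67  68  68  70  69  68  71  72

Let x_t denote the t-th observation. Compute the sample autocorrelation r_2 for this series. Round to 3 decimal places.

0.111

Mean x̄ = (63 + 64 + 67 + 68 + 68 + 70 + 69 + 68 + 71 + 72)/10 = 68.0000
Numerator Σ_{t=1}^{8}(x_t−x̄)(x_{t+2}−x̄) = 8.0000
Denominator Σ(x_t−x̄)² = 72.0000
r_2 = 8.0000 / 72.0000 = 0.111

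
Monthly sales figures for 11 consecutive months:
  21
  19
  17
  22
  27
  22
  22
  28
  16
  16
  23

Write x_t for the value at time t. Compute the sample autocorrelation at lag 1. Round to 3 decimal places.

0.025

Mean x̄ = (21 + 19 + 17 + 22 + 27 + 22 + 22 + 28 + 16 + 16 + 23)/11 = 21.1818
Numerator Σ_{t=1}^{10}(x_t−x̄)(x_{t+1}−x̄) = 3.9669
Denominator Σ(x_t−x̄)² = 161.6364
r_1 = 3.9669 / 161.6364 = 0.025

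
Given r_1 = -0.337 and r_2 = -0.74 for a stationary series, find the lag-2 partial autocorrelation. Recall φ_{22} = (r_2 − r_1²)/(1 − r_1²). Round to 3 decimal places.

φ_{22} = (r_2 − r_1²) / (1 − r_1²)
r_1² = (-0.337)² = 0.113569
Numerator = -0.74 − 0.1136 = -0.8536; denominator = 1 − 0.1136 = 0.8864
φ_{22} = -0.8536 / 0.8864 = -0.963

-0.963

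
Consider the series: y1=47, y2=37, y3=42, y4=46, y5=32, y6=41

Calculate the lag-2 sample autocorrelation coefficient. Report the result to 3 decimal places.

Mean ȳ = (47 + 37 + 42 + 46 + 32 + 41)/6 = 40.8333
Deviations from mean: 6.1667, -3.8333, 1.1667, 5.1667, -8.8333, 0.1667
Σ(y_t−ȳ)(y_{t+2}−ȳ) = (7.1944) + (-19.8056) + (-10.3056) + (0.8611) = -22.0556
Denominator Σ(y_t−ȳ)² = 158.8333
r_2 = -22.0556 / 158.8333 = -0.139

-0.139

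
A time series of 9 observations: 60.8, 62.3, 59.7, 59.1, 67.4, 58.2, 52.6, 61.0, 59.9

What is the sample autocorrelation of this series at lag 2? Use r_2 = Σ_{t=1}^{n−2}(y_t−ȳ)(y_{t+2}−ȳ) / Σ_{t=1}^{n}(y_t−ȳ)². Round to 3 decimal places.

Mean ȳ = (60.8 + 62.3 + 59.7 + 59.1 + 67.4 + 58.2 + 52.6 + 61.0 + 59.9)/9 = 60.1111
Numerator Σ_{t=1}^{7}(y_t−ȳ)(y_{t+2}−ȳ) = -58.4214
Denominator Σ(y_t−ȳ)² = 120.4889
r_2 = -58.4214 / 120.4889 = -0.485

-0.485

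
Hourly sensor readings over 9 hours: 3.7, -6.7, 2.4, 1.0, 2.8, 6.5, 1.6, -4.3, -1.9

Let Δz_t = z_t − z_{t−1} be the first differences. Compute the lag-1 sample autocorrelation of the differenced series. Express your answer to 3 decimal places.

First differences Δz: -10.4, 9.1, -1.4, 1.8, 3.7, -4.9, -5.9, 2.4
Mean of differences = -0.7000
Numerator Σ(Δz_t−Δz̄)(Δz_{t+1}−Δz̄) = -105.4300
Denominator Σ(Δz_t−Δz̄)² = 270.5200
r_1(Δz) = -105.4300 / 270.5200 = -0.390

-0.390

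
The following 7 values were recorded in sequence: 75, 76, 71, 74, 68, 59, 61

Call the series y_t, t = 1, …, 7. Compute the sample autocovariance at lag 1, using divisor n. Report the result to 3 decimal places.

Mean ȳ = (75 + 76 + 71 + 74 + 68 + 59 + 61)/7 = 69.1429
Deviations: 5.8571, 6.8571, 1.8571, 4.8571, -1.1429, -10.1429, -8.1429
Σ_{t=1}^{6}(y_t−ȳ)(y_{t+1}−ȳ) = 150.5510
γ_1 = 150.5510 / 7 = 21.507

21.507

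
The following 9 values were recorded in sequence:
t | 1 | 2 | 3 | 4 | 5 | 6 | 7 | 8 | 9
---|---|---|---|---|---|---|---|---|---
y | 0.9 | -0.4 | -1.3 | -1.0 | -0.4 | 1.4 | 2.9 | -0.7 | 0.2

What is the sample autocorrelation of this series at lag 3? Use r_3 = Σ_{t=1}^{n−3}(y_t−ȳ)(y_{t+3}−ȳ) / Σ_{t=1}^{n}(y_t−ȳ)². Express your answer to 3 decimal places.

-0.346

Mean ȳ = (0.9 − 0.4 − 1.3 − 1.0 − 0.4 + 1.4 + 2.9 − 0.7 + 0.2)/9 = 0.1778
Σ(y_t−ȳ)(y_{t+3}−ȳ) = (-0.8506) + (0.3338) + (-1.8062) + (-3.2062) + (0.5072) + (0.0272) = -4.9948
Denominator Σ(y_t−ȳ)² = 14.4356
r_3 = -4.9948 / 14.4356 = -0.346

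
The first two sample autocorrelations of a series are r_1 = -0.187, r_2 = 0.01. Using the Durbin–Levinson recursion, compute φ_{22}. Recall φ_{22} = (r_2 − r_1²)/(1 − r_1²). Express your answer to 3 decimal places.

φ_{22} = (r_2 − r_1²) / (1 − r_1²)
r_1² = (-0.187)² = 0.034969
Numerator = 0.01 − 0.0350 = -0.0250; denominator = 1 − 0.0350 = 0.9650
φ_{22} = -0.0250 / 0.9650 = -0.026

-0.026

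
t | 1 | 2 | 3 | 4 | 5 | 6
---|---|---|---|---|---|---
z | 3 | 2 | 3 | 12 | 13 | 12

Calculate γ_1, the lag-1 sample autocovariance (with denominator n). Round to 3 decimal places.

Mean z̄ = (3 + 2 + 3 + 12 + 13 + 12)/6 = 7.5000
Σ_{t=1}^{5}(z_t−z̄)(z_{t+1}−z̄) = 78.7500
γ_1 = 78.7500 / 6 = 13.125

13.125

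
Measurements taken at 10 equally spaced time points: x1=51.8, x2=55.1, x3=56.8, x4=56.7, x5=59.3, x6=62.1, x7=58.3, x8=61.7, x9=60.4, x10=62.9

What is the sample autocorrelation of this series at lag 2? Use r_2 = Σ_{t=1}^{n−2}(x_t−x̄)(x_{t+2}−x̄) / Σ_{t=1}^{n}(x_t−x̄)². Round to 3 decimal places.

0.317

Mean x̄ = (51.8 + 55.1 + 56.8 + 56.7 + 59.3 + 62.1 + 58.3 + 61.7 + 60.4 + 62.9)/10 = 58.5100
Numerator Σ_{t=1}^{8}(x_t−x̄)(x_{t+2}−x̄) = 34.6908
Denominator Σ(x_t−x̄)² = 109.4290
r_2 = 34.6908 / 109.4290 = 0.317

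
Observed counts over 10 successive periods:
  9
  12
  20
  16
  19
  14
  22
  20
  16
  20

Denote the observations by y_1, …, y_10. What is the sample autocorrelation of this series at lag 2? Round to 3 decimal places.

Mean ȳ = (9 + 12 + 20 + 16 + 19 + 14 + 22 + 20 + 16 + 20)/10 = 16.8000
Numerator Σ_{t=1}^{8}(y_t−ȳ)(y_{t+2}−ȳ) = -3.2800
Denominator Σ(y_t−ȳ)² = 155.6000
r_2 = -3.2800 / 155.6000 = -0.021

-0.021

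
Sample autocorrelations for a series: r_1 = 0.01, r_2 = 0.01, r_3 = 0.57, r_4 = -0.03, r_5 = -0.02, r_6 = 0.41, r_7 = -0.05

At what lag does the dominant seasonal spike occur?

The largest autocorrelation is r_3 = 0.57, with a weaker echo at lag 6 (0.41); the remaining lags stay at or below 0.01.
The dominant spike at lag 3 indicates a seasonal period of 3.

3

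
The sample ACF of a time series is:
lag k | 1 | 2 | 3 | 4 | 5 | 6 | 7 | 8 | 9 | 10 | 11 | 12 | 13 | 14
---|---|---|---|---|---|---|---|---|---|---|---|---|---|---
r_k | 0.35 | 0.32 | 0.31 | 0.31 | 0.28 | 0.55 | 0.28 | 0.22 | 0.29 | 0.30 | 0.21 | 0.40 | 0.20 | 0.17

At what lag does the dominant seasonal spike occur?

The largest autocorrelation is r_6 = 0.55, with a weaker echo at lag 12 (0.40); the remaining lags stay at or below 0.35. The elevated value at lag 1 (0.35), dropping to 0.32 at lag 2, reflects decaying short-term dependence rather than seasonality.
The dominant spike at lag 6 indicates a seasonal period of 6.

6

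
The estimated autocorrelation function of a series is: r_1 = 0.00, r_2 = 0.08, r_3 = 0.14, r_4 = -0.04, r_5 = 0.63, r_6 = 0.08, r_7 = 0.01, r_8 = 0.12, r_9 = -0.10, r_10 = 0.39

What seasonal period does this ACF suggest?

The largest autocorrelation is r_5 = 0.63, with a weaker echo at lag 10 (0.39); the remaining lags stay at or below 0.14.
The dominant spike at lag 5 indicates a seasonal period of 5.

5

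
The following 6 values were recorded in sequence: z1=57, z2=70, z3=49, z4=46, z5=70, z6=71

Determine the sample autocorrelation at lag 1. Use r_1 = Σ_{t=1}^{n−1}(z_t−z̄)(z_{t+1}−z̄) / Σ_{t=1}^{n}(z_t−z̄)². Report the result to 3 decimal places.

Mean z̄ = (57 + 70 + 49 + 46 + 70 + 71)/6 = 60.5000
Deviations from mean: -3.5000, 9.5000, -11.5000, -14.5000, 9.5000, 10.5000
Numerator Σ_{t=1}^{5}(z_t−z̄)(z_{t+1}−z̄) = -13.7500
Denominator Σ(z_t−z̄)² = 645.5000
r_1 = -13.7500 / 645.5000 = -0.021

-0.021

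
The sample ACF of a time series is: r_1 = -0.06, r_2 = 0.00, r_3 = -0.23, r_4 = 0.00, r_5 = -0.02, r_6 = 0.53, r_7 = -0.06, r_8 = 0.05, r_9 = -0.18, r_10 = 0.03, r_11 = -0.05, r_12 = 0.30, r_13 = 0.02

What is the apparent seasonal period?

6

The largest autocorrelation is r_6 = 0.53, with a weaker echo at lag 12 (0.30); the remaining lags stay at or below 0.05.
The dominant spike at lag 6 indicates a seasonal period of 6.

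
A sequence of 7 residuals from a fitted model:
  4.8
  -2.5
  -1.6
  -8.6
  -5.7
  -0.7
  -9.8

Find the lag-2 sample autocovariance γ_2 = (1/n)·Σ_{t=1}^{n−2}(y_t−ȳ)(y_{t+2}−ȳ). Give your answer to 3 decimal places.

Mean ȳ = (4.8 − 2.5 − 1.6 − 8.6 − 5.7 − 0.7 − 9.8)/7 = -3.4429
Deviations: 8.2429, 0.9429, 1.8429, -5.1571, -2.2571, 2.7429, -6.3571
Σ_{t=1}^{5}(y_t−ȳ)(y_{t+2}−ȳ) = 6.3720
γ_2 = 6.3720 / 7 = 0.910

0.910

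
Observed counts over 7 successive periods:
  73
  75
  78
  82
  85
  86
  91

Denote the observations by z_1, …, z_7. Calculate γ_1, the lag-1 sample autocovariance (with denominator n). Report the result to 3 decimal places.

19.484

Mean z̄ = (73 + 75 + 78 + 82 + 85 + 86 + 91)/7 = 81.4286
Deviations: -8.4286, -6.4286, -3.4286, 0.5714, 3.5714, 4.5714, 9.5714
Σ_{t=1}^{6}(z_t−z̄)(z_{t+1}−z̄) = 136.3878
γ_1 = 136.3878 / 7 = 19.484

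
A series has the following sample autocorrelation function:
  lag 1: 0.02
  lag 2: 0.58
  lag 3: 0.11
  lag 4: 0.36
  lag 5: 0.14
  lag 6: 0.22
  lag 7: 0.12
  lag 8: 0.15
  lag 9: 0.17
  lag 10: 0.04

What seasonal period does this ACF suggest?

2

The largest autocorrelation is r_2 = 0.58, with weaker echoes at lags 4 (0.36) and 6 (0.22); the remaining lags stay at or below 0.17.
The dominant spike at lag 2 indicates a seasonal period of 2.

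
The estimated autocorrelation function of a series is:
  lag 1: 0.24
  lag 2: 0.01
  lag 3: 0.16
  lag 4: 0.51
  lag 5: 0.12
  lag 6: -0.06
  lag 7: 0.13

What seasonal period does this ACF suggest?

4

The largest autocorrelation is r_4 = 0.51; the remaining lags stay at or below 0.24. The elevated value at lag 1 (0.24), dropping to 0.01 at lag 2, reflects decaying short-term dependence rather than seasonality.
The dominant spike at lag 4 indicates a seasonal period of 4.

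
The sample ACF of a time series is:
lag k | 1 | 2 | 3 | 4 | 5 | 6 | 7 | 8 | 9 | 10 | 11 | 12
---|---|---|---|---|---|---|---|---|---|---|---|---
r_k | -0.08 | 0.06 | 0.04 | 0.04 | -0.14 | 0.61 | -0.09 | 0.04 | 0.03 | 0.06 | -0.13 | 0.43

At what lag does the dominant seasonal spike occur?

The largest autocorrelation is r_6 = 0.61, with a weaker echo at lag 12 (0.43); the remaining lags stay at or below 0.06.
The dominant spike at lag 6 indicates a seasonal period of 6.

6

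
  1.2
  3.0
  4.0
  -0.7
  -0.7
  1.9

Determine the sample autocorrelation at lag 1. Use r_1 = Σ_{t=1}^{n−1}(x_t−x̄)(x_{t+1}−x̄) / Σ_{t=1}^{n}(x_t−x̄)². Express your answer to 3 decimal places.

0.094

Mean x̄ = (1.2 + 3.0 + 4.0 − 0.7 − 0.7 + 1.9)/6 = 1.4500
Σ(x_t−x̄)(x_{t+1}−x̄) = (-0.3875) + (3.9525) + (-5.4825) + (4.6225) + (-0.9675) = 1.7375
Denominator Σ(x_t−x̄)² = 18.4150
r_1 = 1.7375 / 18.4150 = 0.094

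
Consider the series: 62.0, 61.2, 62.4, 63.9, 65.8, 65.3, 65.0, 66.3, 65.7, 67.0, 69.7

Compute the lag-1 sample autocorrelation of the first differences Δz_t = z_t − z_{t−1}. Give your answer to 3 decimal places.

First differences Δz: -0.8, 1.2, 1.5, 1.9, -0.5, -0.3, 1.3, -0.6, 1.3, 2.7
Mean of differences = 0.7700
Numerator Σ(Δz_t−Δz̄)(Δz_{t+1}−Δz̄) = -0.6089
Denominator Σ(Δz_t−Δz̄)² = 13.3810
r_1(Δz) = -0.6089 / 13.3810 = -0.046

-0.046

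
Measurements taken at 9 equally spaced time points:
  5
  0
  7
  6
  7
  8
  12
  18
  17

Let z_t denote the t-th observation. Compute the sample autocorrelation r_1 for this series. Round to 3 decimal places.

Mean z̄ = (5 + 0 + 7 + 6 + 7 + 8 + 12 + 18 + 17)/9 = 8.8889
Numerator Σ_{t=1}^{8}(z_t−z̄)(z_{t+1}−z̄) = 163.4321
Denominator Σ(z_t−z̄)² = 268.8889
r_1 = 163.4321 / 268.8889 = 0.608

0.608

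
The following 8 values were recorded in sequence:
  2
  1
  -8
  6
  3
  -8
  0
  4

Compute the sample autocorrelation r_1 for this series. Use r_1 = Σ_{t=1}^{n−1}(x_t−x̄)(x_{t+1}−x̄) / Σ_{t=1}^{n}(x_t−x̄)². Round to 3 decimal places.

-0.309

Mean x̄ = (2 + 1 − 8 + 6 + 3 − 8 + 0 + 4)/8 = 0.0000
Deviations from mean: 2.0000, 1.0000, -8.0000, 6.0000, 3.0000, -8.0000, 0.0000, 4.0000
Σ(x_t−x̄)(x_{t+1}−x̄) = (2.0000) + (-8.0000) + (-48.0000) + (18.0000) + (-24.0000) + (0.0000) + (0.0000) = -60.0000
Denominator Σ(x_t−x̄)² = 194.0000
r_1 = -60.0000 / 194.0000 = -0.309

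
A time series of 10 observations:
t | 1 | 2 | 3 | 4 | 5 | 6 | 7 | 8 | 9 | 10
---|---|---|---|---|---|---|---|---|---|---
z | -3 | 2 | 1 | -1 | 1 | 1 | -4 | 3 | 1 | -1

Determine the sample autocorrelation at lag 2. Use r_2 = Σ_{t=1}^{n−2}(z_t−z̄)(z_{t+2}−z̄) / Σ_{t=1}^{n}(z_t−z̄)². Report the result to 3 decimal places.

-0.295

Mean z̄ = (-3 + 2 + 1 − 1 + 1 + 1 − 4 + 3 + 1 − 1)/10 = 0.0000
Numerator Σ_{t=1}^{8}(z_t−z̄)(z_{t+2}−z̄) = -13.0000
Denominator Σ(z_t−z̄)² = 44.0000
r_2 = -13.0000 / 44.0000 = -0.295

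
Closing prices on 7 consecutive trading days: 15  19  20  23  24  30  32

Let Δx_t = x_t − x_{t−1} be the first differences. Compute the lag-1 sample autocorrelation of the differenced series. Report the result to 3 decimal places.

-0.594

First differences Δx: 4, 1, 3, 1, 6, 2
Mean of differences = 2.8333
Numerator Σ(Δx_t−Δx̄)(Δx_{t+1}−Δx̄) = -11.1944
Denominator Σ(Δx_t−Δx̄)² = 18.8333
r_1(Δx) = -11.1944 / 18.8333 = -0.594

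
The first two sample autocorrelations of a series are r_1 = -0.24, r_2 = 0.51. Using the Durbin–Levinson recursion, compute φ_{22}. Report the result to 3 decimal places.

φ_{22} = (r_2 − r_1²) / (1 − r_1²)
r_1² = (-0.24)² = 0.0576
Numerator = 0.51 − 0.0576 = 0.4524; denominator = 1 − 0.0576 = 0.9424
φ_{22} = 0.4524 / 0.9424 = 0.480

0.480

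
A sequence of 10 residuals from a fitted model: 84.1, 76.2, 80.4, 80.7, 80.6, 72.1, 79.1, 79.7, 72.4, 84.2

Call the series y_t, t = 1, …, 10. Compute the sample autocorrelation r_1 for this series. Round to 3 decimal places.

-0.402

Mean ȳ = (84.1 + 76.2 + 80.4 + 80.7 + 80.6 + 72.1 + 79.1 + 79.7 + 72.4 + 84.2)/10 = 78.9500
Numerator Σ_{t=1}^{9}(y_t−ȳ)(y_{t+1}−ȳ) = -64.2425
Denominator Σ(y_t−ȳ)² = 159.9450
r_1 = -64.2425 / 159.9450 = -0.402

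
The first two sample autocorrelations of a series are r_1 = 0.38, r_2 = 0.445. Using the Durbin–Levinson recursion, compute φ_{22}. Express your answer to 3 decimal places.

φ_{22} = (r_2 − r_1²) / (1 − r_1²)
r_1² = (0.38)² = 0.1444
Numerator = 0.445 − 0.1444 = 0.3006; denominator = 1 − 0.1444 = 0.8556
φ_{22} = 0.3006 / 0.8556 = 0.351

0.351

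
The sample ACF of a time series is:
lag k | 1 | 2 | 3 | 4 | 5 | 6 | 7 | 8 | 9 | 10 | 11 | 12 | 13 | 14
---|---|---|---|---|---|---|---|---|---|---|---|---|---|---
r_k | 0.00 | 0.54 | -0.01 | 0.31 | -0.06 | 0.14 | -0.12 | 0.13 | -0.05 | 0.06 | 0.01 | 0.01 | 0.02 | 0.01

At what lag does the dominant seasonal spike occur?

2

The largest autocorrelation is r_2 = 0.54, with a weaker echo at lag 4 (0.31); the remaining lags stay at or below 0.14.
The dominant spike at lag 2 indicates a seasonal period of 2.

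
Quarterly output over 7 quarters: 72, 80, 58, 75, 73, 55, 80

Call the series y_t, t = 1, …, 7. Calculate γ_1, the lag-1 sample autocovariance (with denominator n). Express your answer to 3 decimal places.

-48.047

Mean ȳ = (72 + 80 + 58 + 75 + 73 + 55 + 80)/7 = 70.4286
Σ_{t=1}^{6}(y_t−ȳ)(y_{t+1}−ȳ) = -336.3265
γ_1 = -336.3265 / 7 = -48.047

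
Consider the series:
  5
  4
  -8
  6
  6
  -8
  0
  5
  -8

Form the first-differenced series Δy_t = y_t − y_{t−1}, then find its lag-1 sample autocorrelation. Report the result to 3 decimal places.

-0.380

First differences Δy: -1, -12, 14, 0, -14, 8, 5, -13
Mean of differences = -1.6250
Numerator Σ(Δy_t−Δȳ)(Δy_{t+1}−Δȳ) = -294.0156
Denominator Σ(Δy_t−Δȳ)² = 773.8750
r_1(Δy) = -294.0156 / 773.8750 = -0.380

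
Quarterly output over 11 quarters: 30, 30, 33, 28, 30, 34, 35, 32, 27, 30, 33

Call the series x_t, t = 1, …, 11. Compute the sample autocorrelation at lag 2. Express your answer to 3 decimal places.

-0.575

Mean x̄ = (30 + 30 + 33 + 28 + 30 + 34 + 35 + 32 + 27 + 30 + 33)/11 = 31.0909
Numerator Σ_{t=1}^{9}(x_t−x̄)(x_{t+2}−x̄) = -36.1983
Denominator Σ(x_t−x̄)² = 62.9091
r_2 = -36.1983 / 62.9091 = -0.575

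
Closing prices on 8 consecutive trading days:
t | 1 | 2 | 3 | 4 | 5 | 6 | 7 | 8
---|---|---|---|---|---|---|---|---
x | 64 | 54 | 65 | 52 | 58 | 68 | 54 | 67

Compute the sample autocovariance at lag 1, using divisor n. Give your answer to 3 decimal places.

-22.727

Mean x̄ = (64 + 54 + 65 + 52 + 58 + 68 + 54 + 67)/8 = 60.2500
Deviations: 3.7500, -6.2500, 4.7500, -8.2500, -2.2500, 7.7500, -6.2500, 6.7500
Σ_{t=1}^{7}(x_t−x̄)(x_{t+1}−x̄) = -181.8125
γ_1 = -181.8125 / 8 = -22.727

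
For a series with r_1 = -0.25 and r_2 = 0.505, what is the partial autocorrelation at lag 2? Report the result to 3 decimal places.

0.472

φ_{22} = (r_2 − r_1²) / (1 − r_1²)
r_1² = (-0.25)² = 0.0625
Numerator = 0.505 − 0.0625 = 0.4425; denominator = 1 − 0.0625 = 0.9375
φ_{22} = 0.4425 / 0.9375 = 0.472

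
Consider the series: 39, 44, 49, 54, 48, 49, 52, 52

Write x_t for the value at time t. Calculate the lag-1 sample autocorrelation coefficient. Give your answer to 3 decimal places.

0.331

Mean x̄ = (39 + 44 + 49 + 54 + 48 + 49 + 52 + 52)/8 = 48.3750
Deviations from mean: -9.3750, -4.3750, 0.6250, 5.6250, -0.3750, 0.6250, 3.6250, 3.6250
Σ(x_t−x̄)(x_{t+1}−x̄) = (41.0156) + (-2.7344) + (3.5156) + (-2.1094) + (-0.2344) + (2.2656) + (13.1406) = 54.8594
Denominator Σ(x_t−x̄)² = 165.8750
r_1 = 54.8594 / 165.8750 = 0.331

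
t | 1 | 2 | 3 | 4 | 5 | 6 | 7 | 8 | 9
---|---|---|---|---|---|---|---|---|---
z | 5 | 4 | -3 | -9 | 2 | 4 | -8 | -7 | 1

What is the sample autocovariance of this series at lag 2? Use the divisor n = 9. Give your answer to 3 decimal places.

Mean z̄ = (5 + 4 − 3 − 9 + 2 + 4 − 8 − 7 + 1)/9 = -1.2222
Σ_{t=1}^{7}(z_t−z̄)(z_{t+2}−z̄) = -165.0988
γ_2 = -165.0988 / 9 = -18.344

-18.344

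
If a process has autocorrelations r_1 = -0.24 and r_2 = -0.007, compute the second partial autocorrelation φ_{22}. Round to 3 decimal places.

φ_{22} = (r_2 − r_1²) / (1 − r_1²)
r_1² = (-0.24)² = 0.0576
Numerator = -0.007 − 0.0576 = -0.0646; denominator = 1 − 0.0576 = 0.9424
φ_{22} = -0.0646 / 0.9424 = -0.069

-0.069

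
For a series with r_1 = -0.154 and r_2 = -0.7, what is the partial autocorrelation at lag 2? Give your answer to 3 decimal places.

-0.741

φ_{22} = (r_2 − r_1²) / (1 − r_1²)
r_1² = (-0.154)² = 0.023716
Numerator = -0.7 − 0.0237 = -0.7237; denominator = 1 − 0.0237 = 0.9763
φ_{22} = -0.7237 / 0.9763 = -0.741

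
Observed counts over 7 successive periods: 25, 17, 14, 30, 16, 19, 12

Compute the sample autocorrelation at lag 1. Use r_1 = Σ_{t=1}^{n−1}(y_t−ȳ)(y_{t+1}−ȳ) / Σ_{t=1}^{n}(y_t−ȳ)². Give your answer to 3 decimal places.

-0.369

Mean ȳ = (25 + 17 + 14 + 30 + 16 + 19 + 12)/7 = 19.0000
Numerator Σ_{t=1}^{6}(y_t−ȳ)(y_{t+1}−ȳ) = -90.0000
Denominator Σ(y_t−ȳ)² = 244.0000
r_1 = -90.0000 / 244.0000 = -0.369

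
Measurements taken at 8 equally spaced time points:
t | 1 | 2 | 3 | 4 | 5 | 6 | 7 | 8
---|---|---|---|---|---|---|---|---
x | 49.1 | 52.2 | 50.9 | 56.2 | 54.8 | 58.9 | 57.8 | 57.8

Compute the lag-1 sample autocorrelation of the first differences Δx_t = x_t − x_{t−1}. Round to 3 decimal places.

-0.764

First differences Δx: 3.1, -1.3, 5.3, -1.4, 4.1, -1.1, 0.0
Mean of differences = 1.2429
Numerator Σ(Δx_t−Δx̄)(Δx_{t+1}−Δx̄) = -37.0947
Denominator Σ(Δx_t−Δx̄)² = 48.5571
r_1(Δx) = -37.0947 / 48.5571 = -0.764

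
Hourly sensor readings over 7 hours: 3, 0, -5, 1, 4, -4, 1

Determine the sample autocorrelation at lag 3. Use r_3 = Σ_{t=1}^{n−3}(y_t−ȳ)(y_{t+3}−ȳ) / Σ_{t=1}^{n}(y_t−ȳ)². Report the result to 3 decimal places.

Mean ȳ = (3 + 0 − 5 + 1 + 4 − 4 + 1)/7 = 0.0000
Deviations from mean: 3.0000, 0.0000, -5.0000, 1.0000, 4.0000, -4.0000, 1.0000
Σ(y_t−ȳ)(y_{t+3}−ȳ) = (3.0000) + (0.0000) + (20.0000) + (1.0000) = 24.0000
Denominator Σ(y_t−ȳ)² = 68.0000
r_3 = 24.0000 / 68.0000 = 0.353

0.353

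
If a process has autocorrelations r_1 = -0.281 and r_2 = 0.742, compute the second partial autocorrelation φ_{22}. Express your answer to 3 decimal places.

φ_{22} = (r_2 − r_1²) / (1 − r_1²)
r_1² = (-0.281)² = 0.078961
Numerator = 0.742 − 0.0790 = 0.6630; denominator = 1 − 0.0790 = 0.9210
φ_{22} = 0.6630 / 0.9210 = 0.720

0.720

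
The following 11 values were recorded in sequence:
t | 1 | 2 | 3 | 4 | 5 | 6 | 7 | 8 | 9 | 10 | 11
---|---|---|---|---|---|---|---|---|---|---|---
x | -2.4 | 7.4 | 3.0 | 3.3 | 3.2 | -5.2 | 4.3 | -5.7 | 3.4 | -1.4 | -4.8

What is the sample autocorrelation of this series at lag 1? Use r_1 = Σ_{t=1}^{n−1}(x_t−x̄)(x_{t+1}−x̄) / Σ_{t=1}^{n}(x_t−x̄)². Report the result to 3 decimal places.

-0.305

Mean x̄ = (-2.4 + 7.4 + 3.0 + 3.3 + 3.2 − 5.2 + 4.3 − 5.7 + 3.4 − 1.4 − 4.8)/11 = 0.4636
Numerator Σ_{t=1}^{10}(x_t−x̄)(x_{t+1}−x̄) = -61.9477
Denominator Σ(x_t−x̄)² = 202.8655
r_1 = -61.9477 / 202.8655 = -0.305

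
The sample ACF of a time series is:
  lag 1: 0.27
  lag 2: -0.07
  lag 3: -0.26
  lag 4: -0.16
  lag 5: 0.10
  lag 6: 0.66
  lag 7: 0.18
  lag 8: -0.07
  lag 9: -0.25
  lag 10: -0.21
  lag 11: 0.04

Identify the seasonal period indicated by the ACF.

6

The largest autocorrelation is r_6 = 0.66; the remaining lags stay at or below 0.27.
The dominant spike at lag 6 indicates a seasonal period of 6.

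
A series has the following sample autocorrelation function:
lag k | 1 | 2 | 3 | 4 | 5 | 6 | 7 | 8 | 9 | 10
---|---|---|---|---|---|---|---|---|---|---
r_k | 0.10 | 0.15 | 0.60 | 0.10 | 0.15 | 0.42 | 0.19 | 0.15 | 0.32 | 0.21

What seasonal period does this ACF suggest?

3

The largest autocorrelation is r_3 = 0.60, with weaker echoes at lags 6 (0.42) and 9 (0.32); the remaining lags stay at or below 0.21.
The dominant spike at lag 3 indicates a seasonal period of 3.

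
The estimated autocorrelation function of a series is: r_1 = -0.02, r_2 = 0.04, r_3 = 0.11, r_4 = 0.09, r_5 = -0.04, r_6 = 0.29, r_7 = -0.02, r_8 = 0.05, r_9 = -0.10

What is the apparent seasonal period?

The largest autocorrelation is r_6 = 0.29; the remaining lags stay at or below 0.11.
The dominant spike at lag 6 indicates a seasonal period of 6.

6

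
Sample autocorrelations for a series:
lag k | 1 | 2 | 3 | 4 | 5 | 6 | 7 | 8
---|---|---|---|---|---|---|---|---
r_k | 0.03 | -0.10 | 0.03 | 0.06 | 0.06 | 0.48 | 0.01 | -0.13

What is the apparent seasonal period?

6

The largest autocorrelation is r_6 = 0.48; the remaining lags stay at or below 0.06.
The dominant spike at lag 6 indicates a seasonal period of 6.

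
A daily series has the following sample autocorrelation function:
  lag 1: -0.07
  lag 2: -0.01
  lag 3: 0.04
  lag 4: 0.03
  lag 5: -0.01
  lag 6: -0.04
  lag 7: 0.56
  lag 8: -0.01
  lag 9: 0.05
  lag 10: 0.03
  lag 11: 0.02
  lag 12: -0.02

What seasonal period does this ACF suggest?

7

The largest autocorrelation is r_7 = 0.56; the remaining lags stay at or below 0.05.
The dominant spike at lag 7 indicates a seasonal period of 7.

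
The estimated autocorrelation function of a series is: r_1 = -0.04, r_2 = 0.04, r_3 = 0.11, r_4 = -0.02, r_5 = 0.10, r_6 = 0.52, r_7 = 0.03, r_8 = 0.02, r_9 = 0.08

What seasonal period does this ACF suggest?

The largest autocorrelation is r_6 = 0.52; the remaining lags stay at or below 0.11.
The dominant spike at lag 6 indicates a seasonal period of 6.

6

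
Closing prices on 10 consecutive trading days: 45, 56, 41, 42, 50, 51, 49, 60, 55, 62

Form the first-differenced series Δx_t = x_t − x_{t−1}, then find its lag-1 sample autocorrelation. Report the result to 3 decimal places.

First differences Δx: 11, -15, 1, 8, 1, -2, 11, -5, 7
Mean of differences = 1.8889
Numerator Σ(Δx_t−Δx̄)(Δx_{t+1}−Δx̄) = -279.6790
Denominator Σ(Δx_t−Δx̄)² = 578.8889
r_1(Δx) = -279.6790 / 578.8889 = -0.483

-0.483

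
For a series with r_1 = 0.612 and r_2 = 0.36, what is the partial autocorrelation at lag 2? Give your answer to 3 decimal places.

-0.023

φ_{22} = (r_2 − r_1²) / (1 − r_1²)
r_1² = (0.612)² = 0.374544
Numerator = 0.36 − 0.3745 = -0.0145; denominator = 1 − 0.3745 = 0.6255
φ_{22} = -0.0145 / 0.6255 = -0.023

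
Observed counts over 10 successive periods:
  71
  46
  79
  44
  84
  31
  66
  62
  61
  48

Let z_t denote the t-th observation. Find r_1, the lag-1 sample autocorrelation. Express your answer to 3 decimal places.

-0.784

Mean z̄ = (71 + 46 + 79 + 44 + 84 + 31 + 66 + 62 + 61 + 48)/10 = 59.2000
Numerator Σ_{t=1}^{9}(z_t−z̄)(z_{t+1}−z̄) = -1982.2400
Denominator Σ(z_t−z̄)² = 2529.6000
r_1 = -1982.2400 / 2529.6000 = -0.784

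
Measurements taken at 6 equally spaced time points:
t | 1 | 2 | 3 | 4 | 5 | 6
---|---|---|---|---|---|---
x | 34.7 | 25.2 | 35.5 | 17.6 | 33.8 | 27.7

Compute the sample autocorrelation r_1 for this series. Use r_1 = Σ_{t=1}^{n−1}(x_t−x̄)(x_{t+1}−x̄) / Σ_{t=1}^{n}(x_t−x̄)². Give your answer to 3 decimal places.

Mean x̄ = (34.7 + 25.2 + 35.5 + 17.6 + 33.8 + 27.7)/6 = 29.0833
Deviations from mean: 5.6167, -3.8833, 6.4167, -11.4833, 4.7167, -1.3833
Σ(x_t−x̄)(x_{t+1}−x̄) = (-21.8114) + (-24.9181) + (-73.6847) + (-54.1631) + (-6.5247) = -181.1019
Denominator Σ(x_t−x̄)² = 243.8283
r_1 = -181.1019 / 243.8283 = -0.743

-0.743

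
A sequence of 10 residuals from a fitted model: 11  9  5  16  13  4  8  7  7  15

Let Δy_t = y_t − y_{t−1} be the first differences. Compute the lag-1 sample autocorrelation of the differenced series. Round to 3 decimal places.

First differences Δy: -2, -4, 11, -3, -9, 4, -1, 0, 8
Mean of differences = 0.4444
Numerator Σ(Δy_t−Δȳ)(Δy_{t+1}−Δȳ) = -81.3086
Denominator Σ(Δy_t−Δȳ)² = 310.2222
r_1(Δy) = -81.3086 / 310.2222 = -0.262

-0.262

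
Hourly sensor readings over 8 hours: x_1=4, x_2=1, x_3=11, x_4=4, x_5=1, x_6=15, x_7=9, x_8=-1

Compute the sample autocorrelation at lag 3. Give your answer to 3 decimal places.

Mean x̄ = (4 + 1 + 11 + 4 + 1 + 15 + 9 − 1)/8 = 5.5000
Deviations from mean: -1.5000, -4.5000, 5.5000, -1.5000, -4.5000, 9.5000, 3.5000, -6.5000
Σ(x_t−x̄)(x_{t+3}−x̄) = (2.2500) + (20.2500) + (52.2500) + (-5.2500) + (29.2500) = 98.7500
Denominator Σ(x_t−x̄)² = 220.0000
r_3 = 98.7500 / 220.0000 = 0.449

0.449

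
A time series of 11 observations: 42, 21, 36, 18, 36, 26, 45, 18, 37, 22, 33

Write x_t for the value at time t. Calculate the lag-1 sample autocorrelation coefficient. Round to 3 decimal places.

-0.771

Mean x̄ = (42 + 21 + 36 + 18 + 36 + 26 + 45 + 18 + 37 + 22 + 33)/11 = 30.3636
Numerator Σ_{t=1}^{10}(x_t−x̄)(x_{t+1}−x̄) = -730.1322
Denominator Σ(x_t−x̄)² = 946.5455
r_1 = -730.1322 / 946.5455 = -0.771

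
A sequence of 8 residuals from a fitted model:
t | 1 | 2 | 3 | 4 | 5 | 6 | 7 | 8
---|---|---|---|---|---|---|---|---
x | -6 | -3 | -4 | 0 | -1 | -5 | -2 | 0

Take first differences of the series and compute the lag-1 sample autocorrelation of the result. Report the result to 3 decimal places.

First differences Δx: 3, -1, 4, -1, -4, 3, 2
Mean of differences = 0.8571
Numerator Σ(Δx_t−Δx̄)(Δx_{t+1}−Δx̄) = -14.5918
Denominator Σ(Δx_t−Δx̄)² = 50.8571
r_1(Δx) = -14.5918 / 50.8571 = -0.287

-0.287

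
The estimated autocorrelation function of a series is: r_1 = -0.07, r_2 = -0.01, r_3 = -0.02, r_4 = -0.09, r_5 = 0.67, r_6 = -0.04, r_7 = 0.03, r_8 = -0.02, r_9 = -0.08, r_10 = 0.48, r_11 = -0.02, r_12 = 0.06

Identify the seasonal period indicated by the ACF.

5

The largest autocorrelation is r_5 = 0.67, with a weaker echo at lag 10 (0.48); the remaining lags stay at or below 0.06.
The dominant spike at lag 5 indicates a seasonal period of 5.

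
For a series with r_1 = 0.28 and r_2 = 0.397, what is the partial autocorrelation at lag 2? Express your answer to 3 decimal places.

φ_{22} = (r_2 − r_1²) / (1 − r_1²)
r_1² = (0.28)² = 0.0784
Numerator = 0.397 − 0.0784 = 0.3186; denominator = 1 − 0.0784 = 0.9216
φ_{22} = 0.3186 / 0.9216 = 0.346

0.346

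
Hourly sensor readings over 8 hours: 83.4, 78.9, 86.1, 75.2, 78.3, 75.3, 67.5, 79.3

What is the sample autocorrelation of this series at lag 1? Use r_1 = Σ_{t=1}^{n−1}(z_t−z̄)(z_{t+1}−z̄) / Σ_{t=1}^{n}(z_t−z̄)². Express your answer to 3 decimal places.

0.011

Mean z̄ = (83.4 + 78.9 + 86.1 + 75.2 + 78.3 + 75.3 + 67.5 + 79.3)/8 = 78.0000
Σ(z_t−z̄)(z_{t+1}−z̄) = (4.8600) + (7.2900) + (-22.6800) + (-0.8400) + (-0.8100) + (28.3500) + (-13.6500) = 2.5200
Denominator Σ(z_t−z̄)² = 222.7400
r_1 = 2.5200 / 222.7400 = 0.011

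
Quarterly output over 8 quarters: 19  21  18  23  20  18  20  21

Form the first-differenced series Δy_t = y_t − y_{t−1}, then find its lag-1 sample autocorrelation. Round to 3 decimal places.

First differences Δy: 2, -3, 5, -3, -2, 2, 1
Mean of differences = 0.2857
Numerator Σ(Δy_t−Δȳ)(Δy_{t+1}−Δȳ) = -31.7959
Denominator Σ(Δy_t−Δȳ)² = 55.4286
r_1(Δy) = -31.7959 / 55.4286 = -0.574

-0.574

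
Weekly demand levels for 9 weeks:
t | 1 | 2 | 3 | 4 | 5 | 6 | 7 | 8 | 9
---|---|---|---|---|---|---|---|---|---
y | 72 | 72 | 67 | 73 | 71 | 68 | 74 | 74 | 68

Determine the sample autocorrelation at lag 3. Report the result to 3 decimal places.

Mean ȳ = (72 + 72 + 67 + 73 + 71 + 68 + 74 + 74 + 68)/9 = 71.0000
Σ(y_t−ȳ)(y_{t+3}−ȳ) = (2.0000) + (0.0000) + (12.0000) + (6.0000) + (0.0000) + (9.0000) = 29.0000
Denominator Σ(y_t−ȳ)² = 58.0000
r_3 = 29.0000 / 58.0000 = 0.500

0.500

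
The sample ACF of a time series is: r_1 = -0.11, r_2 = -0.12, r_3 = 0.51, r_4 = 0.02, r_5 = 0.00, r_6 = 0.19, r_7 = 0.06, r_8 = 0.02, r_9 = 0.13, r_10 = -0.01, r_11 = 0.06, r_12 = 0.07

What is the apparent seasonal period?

The largest autocorrelation is r_3 = 0.51, with a weaker echo at lag 6 (0.19); the remaining lags stay at or below 0.13.
The dominant spike at lag 3 indicates a seasonal period of 3.

3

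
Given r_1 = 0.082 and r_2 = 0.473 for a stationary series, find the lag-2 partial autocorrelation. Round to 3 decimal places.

0.469

φ_{22} = (r_2 − r_1²) / (1 − r_1²)
r_1² = (0.082)² = 0.006724
Numerator = 0.473 − 0.0067 = 0.4663; denominator = 1 − 0.0067 = 0.9933
φ_{22} = 0.4663 / 0.9933 = 0.469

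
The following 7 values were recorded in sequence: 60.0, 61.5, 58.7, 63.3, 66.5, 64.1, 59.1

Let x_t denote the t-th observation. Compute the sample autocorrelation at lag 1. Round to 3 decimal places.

Mean x̄ = (60.0 + 61.5 + 58.7 + 63.3 + 66.5 + 64.1 + 59.1)/7 = 61.8857
Deviations from mean: -1.8857, -0.3857, -3.1857, 1.4143, 4.6143, 2.2143, -2.7857
Σ(x_t−x̄)(x_{t+1}−x̄) = (0.7273) + (1.2288) + (-4.5055) + (6.5259) + (10.2173) + (-6.1684) = 8.0255
Denominator Σ(x_t−x̄)² = 49.8086
r_1 = 8.0255 / 49.8086 = 0.161

0.161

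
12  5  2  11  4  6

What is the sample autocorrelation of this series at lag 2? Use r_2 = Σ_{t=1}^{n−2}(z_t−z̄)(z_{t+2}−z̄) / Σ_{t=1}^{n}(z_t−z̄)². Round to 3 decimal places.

-0.284

Mean z̄ = (12 + 5 + 2 + 11 + 4 + 6)/6 = 6.6667
Deviations from mean: 5.3333, -1.6667, -4.6667, 4.3333, -2.6667, -0.6667
Numerator Σ_{t=1}^{4}(z_t−z̄)(z_{t+2}−z̄) = -22.5556
Denominator Σ(z_t−z̄)² = 79.3333
r_2 = -22.5556 / 79.3333 = -0.284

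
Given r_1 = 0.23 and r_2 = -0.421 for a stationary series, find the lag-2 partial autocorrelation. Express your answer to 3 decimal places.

φ_{22} = (r_2 − r_1²) / (1 − r_1²)
r_1² = (0.23)² = 0.0529
Numerator = -0.421 − 0.0529 = -0.4739; denominator = 1 − 0.0529 = 0.9471
φ_{22} = -0.4739 / 0.9471 = -0.500

-0.500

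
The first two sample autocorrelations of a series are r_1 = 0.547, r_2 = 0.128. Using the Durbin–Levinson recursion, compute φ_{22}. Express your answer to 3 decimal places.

φ_{22} = (r_2 − r_1²) / (1 − r_1²)
r_1² = (0.547)² = 0.299209
Numerator = 0.128 − 0.2992 = -0.1712; denominator = 1 − 0.2992 = 0.7008
φ_{22} = -0.1712 / 0.7008 = -0.244

-0.244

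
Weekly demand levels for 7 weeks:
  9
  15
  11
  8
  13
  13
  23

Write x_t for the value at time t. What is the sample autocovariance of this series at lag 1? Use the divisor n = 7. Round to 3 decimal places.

-0.187

Mean x̄ = (9 + 15 + 11 + 8 + 13 + 13 + 23)/7 = 13.1429
Deviations: -4.1429, 1.8571, -2.1429, -5.1429, -0.1429, -0.1429, 9.8571
Σ_{t=1}^{6}(x_t−x̄)(x_{t+1}−x̄) = -1.3061
γ_1 = -1.3061 / 7 = -0.187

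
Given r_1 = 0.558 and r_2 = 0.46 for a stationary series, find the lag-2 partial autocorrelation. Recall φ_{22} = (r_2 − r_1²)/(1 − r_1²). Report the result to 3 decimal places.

0.216

φ_{22} = (r_2 − r_1²) / (1 − r_1²)
r_1² = (0.558)² = 0.311364
Numerator = 0.46 − 0.3114 = 0.1486; denominator = 1 − 0.3114 = 0.6886
φ_{22} = 0.1486 / 0.6886 = 0.216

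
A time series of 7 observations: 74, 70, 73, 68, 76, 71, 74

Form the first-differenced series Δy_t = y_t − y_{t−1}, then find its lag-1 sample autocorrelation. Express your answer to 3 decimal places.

First differences Δy: -4, 3, -5, 8, -5, 3
Mean of differences = 0.0000
Numerator Σ(Δy_t−Δȳ)(Δy_{t+1}−Δȳ) = -122.0000
Denominator Σ(Δy_t−Δȳ)² = 148.0000
r_1(Δy) = -122.0000 / 148.0000 = -0.824

-0.824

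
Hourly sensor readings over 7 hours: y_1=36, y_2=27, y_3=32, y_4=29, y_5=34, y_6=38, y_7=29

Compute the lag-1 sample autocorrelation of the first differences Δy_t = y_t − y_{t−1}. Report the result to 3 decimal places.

First differences Δy: -9, 5, -3, 5, 4, -9
Mean of differences = -1.1667
Numerator Σ(Δy_t−Δȳ)(Δy_{t+1}−Δȳ) = -79.5278
Denominator Σ(Δy_t−Δȳ)² = 228.8333
r_1(Δy) = -79.5278 / 228.8333 = -0.348

-0.348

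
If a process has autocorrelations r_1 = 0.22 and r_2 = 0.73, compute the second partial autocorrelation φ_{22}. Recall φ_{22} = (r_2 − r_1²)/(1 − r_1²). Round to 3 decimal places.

0.716

φ_{22} = (r_2 − r_1²) / (1 − r_1²)
r_1² = (0.22)² = 0.0484
Numerator = 0.73 − 0.0484 = 0.6816; denominator = 1 − 0.0484 = 0.9516
φ_{22} = 0.6816 / 0.9516 = 0.716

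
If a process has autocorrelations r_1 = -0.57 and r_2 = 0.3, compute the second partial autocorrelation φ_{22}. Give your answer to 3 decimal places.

φ_{22} = (r_2 − r_1²) / (1 − r_1²)
r_1² = (-0.57)² = 0.3249
Numerator = 0.3 − 0.3249 = -0.0249; denominator = 1 − 0.3249 = 0.6751
φ_{22} = -0.0249 / 0.6751 = -0.037

-0.037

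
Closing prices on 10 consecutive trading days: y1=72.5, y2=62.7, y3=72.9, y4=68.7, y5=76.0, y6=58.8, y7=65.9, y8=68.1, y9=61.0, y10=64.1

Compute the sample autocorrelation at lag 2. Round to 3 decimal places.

Mean ȳ = (72.5 + 62.7 + 72.9 + 68.7 + 76.0 + 58.8 + 65.9 + 68.1 + 61.0 + 64.1)/10 = 67.0700
Numerator Σ_{t=1}^{8}(y_t−ȳ)(y_{t+2}−ȳ) = 48.1922
Denominator Σ(y_t−ȳ)² = 281.4610
r_2 = 48.1922 / 281.4610 = 0.171

0.171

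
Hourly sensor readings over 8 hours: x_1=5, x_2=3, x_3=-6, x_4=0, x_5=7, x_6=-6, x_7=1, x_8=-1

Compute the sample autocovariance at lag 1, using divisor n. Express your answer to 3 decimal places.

Mean x̄ = (5 + 3 − 6 + 0 + 7 − 6 + 1 − 1)/8 = 0.3750
Σ_{t=1}^{7}(x_t−x̄)(x_{t+1}−x̄) = -51.7656
γ_1 = -51.7656 / 8 = -6.471

-6.471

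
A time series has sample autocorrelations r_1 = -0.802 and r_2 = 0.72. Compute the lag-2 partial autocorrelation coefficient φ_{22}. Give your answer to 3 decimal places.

φ_{22} = (r_2 − r_1²) / (1 − r_1²)
r_1² = (-0.802)² = 0.643204
Numerator = 0.72 − 0.6432 = 0.0768; denominator = 1 − 0.6432 = 0.3568
φ_{22} = 0.0768 / 0.3568 = 0.215

0.215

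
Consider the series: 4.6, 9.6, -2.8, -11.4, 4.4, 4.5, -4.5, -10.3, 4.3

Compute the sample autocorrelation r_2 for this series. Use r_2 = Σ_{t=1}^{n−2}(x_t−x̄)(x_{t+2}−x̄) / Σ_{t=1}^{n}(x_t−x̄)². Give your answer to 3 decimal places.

Mean x̄ = (4.6 + 9.6 − 2.8 − 11.4 + 4.4 + 4.5 − 4.5 − 10.3 + 4.3)/9 = -0.1778
Σ(x_t−x̄)(x_{t+2}−x̄) = (-12.5284) + (-109.7284) + (-12.0040) + (-52.4951) + (-19.7862) + (-47.3495) + (-19.3540) = -273.2454
Denominator Σ(x_t−x̄)² = 435.2756
r_2 = -273.2454 / 435.2756 = -0.628

-0.628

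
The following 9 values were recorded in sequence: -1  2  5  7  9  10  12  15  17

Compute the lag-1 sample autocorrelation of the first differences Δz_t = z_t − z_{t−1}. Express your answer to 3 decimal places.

First differences Δz: 3, 3, 2, 2, 1, 2, 3, 2
Mean of differences = 2.2500
Numerator Σ(Δz_t−Δz̄)(Δz_{t+1}−Δz̄) = 0.6875
Denominator Σ(Δz_t−Δz̄)² = 3.5000
r_1(Δz) = 0.6875 / 3.5000 = 0.196

0.196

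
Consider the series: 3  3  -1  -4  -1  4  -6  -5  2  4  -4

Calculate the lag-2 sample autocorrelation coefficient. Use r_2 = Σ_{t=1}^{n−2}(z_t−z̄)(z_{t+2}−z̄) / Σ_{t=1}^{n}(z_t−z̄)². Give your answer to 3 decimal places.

-0.609

Mean z̄ = (3 + 3 − 1 − 4 − 1 + 4 − 6 − 5 + 2 + 4 − 4)/11 = -0.4545
Numerator Σ_{t=1}^{9}(z_t−z̄)(z_{t+2}−z̄) = -89.4132
Denominator Σ(z_t−z̄)² = 146.7273
r_2 = -89.4132 / 146.7273 = -0.609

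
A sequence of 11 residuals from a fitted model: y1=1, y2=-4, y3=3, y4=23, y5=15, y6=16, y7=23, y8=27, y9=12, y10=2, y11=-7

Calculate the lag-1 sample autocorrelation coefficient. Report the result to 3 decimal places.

0.495

Mean ȳ = (1 − 4 + 3 + 23 + 15 + 16 + 23 + 27 + 12 + 2 − 7)/11 = 10.0909
Numerator Σ_{t=1}^{10}(y_t−ȳ)(y_{t+1}−ȳ) = 678.5372
Denominator Σ(y_t−ȳ)² = 1370.9091
r_1 = 678.5372 / 1370.9091 = 0.495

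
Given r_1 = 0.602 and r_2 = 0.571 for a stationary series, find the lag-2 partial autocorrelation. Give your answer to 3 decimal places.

φ_{22} = (r_2 − r_1²) / (1 − r_1²)
r_1² = (0.602)² = 0.362404
Numerator = 0.571 − 0.3624 = 0.2086; denominator = 1 − 0.3624 = 0.6376
φ_{22} = 0.2086 / 0.6376 = 0.327

0.327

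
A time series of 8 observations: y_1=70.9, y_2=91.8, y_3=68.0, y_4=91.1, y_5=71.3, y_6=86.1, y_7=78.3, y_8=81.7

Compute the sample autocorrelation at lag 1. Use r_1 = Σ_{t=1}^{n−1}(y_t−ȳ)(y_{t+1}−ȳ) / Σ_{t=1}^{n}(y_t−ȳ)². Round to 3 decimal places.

Mean ȳ = (70.9 + 91.8 + 68.0 + 91.1 + 71.3 + 86.1 + 78.3 + 81.7)/8 = 79.9000
Deviations from mean: -9.0000, 11.9000, -11.9000, 11.2000, -8.6000, 6.2000, -1.6000, 1.8000
Numerator Σ_{t=1}^{7}(y_t−ȳ)(y_{t+1}−ȳ) = -544.4300
Denominator Σ(y_t−ȳ)² = 607.8600
r_1 = -544.4300 / 607.8600 = -0.896

-0.896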